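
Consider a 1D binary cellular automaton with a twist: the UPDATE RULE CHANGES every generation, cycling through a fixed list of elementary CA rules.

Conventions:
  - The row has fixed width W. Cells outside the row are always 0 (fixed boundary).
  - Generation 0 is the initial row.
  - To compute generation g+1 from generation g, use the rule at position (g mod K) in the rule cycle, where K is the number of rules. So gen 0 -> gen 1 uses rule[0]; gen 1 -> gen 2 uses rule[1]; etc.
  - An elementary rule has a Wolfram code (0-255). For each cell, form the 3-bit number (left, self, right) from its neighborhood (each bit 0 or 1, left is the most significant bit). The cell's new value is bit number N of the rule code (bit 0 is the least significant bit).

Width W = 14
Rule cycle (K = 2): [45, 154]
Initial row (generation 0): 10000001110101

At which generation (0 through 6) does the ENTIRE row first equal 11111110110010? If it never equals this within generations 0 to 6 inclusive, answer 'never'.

Gen 0: 10000001110101
Gen 1 (rule 45): 10111101001111
Gen 2 (rule 154): 00111000111110
Gen 3 (rule 45): 10100010100000
Gen 4 (rule 154): 00010100010000
Gen 5 (rule 45): 11011101010111
Gen 6 (rule 154): 10011000000110

Answer: never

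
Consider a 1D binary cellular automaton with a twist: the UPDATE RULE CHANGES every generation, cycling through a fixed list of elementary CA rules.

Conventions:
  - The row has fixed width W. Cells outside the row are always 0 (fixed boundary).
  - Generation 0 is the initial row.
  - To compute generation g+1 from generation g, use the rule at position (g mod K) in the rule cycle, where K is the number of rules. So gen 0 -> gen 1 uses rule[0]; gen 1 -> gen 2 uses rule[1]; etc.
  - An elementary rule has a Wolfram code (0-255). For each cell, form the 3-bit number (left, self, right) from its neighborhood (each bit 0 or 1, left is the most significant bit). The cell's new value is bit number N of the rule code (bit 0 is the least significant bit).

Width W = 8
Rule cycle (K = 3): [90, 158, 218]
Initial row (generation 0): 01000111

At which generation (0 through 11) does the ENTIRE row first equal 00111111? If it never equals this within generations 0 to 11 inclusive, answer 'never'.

Gen 0: 01000111
Gen 1 (rule 90): 10101101
Gen 2 (rule 158): 10101001
Gen 3 (rule 218): 00000110
Gen 4 (rule 90): 00001111
Gen 5 (rule 158): 00011110
Gen 6 (rule 218): 00111111
Gen 7 (rule 90): 01100001
Gen 8 (rule 158): 11010011
Gen 9 (rule 218): 11001111
Gen 10 (rule 90): 11111001
Gen 11 (rule 158): 11110111

Answer: 6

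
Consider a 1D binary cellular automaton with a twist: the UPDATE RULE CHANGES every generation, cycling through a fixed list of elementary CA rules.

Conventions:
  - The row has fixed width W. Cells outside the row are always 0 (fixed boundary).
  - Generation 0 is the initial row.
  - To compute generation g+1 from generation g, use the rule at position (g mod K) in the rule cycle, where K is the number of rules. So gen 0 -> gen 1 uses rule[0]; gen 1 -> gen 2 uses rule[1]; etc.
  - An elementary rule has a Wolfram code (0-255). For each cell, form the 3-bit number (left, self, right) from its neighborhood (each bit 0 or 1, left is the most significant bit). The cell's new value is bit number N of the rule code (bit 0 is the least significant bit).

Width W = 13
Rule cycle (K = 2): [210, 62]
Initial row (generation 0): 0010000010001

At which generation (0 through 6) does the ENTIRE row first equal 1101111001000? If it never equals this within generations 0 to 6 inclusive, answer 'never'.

Gen 0: 0010000010001
Gen 1 (rule 210): 0101000101010
Gen 2 (rule 62): 1111101111111
Gen 3 (rule 210): 0111100111111
Gen 4 (rule 62): 1100011100000
Gen 5 (rule 210): 0110101110000
Gen 6 (rule 62): 1101111001000

Answer: 6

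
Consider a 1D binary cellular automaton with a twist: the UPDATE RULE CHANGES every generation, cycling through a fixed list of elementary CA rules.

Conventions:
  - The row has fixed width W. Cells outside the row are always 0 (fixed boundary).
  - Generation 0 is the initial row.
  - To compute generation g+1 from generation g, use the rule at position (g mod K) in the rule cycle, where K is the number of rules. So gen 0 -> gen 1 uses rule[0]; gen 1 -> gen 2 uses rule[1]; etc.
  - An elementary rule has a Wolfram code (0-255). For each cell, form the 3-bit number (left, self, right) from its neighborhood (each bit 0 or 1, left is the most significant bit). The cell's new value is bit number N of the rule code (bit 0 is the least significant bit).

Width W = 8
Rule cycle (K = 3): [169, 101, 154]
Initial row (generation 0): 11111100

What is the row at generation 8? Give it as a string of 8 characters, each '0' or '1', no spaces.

Answer: 01110001

Derivation:
Gen 0: 11111100
Gen 1 (rule 169): 11111001
Gen 2 (rule 101): 00001001
Gen 3 (rule 154): 00010110
Gen 4 (rule 169): 11001100
Gen 5 (rule 101): 01000101
Gen 6 (rule 154): 10101000
Gen 7 (rule 169): 01010011
Gen 8 (rule 101): 01110001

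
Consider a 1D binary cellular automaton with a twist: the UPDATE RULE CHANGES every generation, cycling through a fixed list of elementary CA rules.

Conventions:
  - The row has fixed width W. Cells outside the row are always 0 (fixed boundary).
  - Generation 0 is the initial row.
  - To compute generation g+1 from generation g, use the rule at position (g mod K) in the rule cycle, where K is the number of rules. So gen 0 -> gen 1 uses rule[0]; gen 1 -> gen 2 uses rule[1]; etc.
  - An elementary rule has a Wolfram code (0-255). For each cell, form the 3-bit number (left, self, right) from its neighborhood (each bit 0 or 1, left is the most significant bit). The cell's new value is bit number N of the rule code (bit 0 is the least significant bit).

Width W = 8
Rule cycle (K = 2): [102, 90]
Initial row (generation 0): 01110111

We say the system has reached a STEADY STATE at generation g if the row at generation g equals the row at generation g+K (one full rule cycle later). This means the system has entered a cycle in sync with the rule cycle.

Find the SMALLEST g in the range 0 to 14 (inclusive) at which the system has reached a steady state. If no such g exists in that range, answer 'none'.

Answer: none

Derivation:
Gen 0: 01110111
Gen 1 (rule 102): 10011001
Gen 2 (rule 90): 01111110
Gen 3 (rule 102): 10000010
Gen 4 (rule 90): 01000101
Gen 5 (rule 102): 11001111
Gen 6 (rule 90): 11111001
Gen 7 (rule 102): 00001011
Gen 8 (rule 90): 00010011
Gen 9 (rule 102): 00110101
Gen 10 (rule 90): 01110000
Gen 11 (rule 102): 10010000
Gen 12 (rule 90): 01101000
Gen 13 (rule 102): 10111000
Gen 14 (rule 90): 00101100
Gen 15 (rule 102): 01110100
Gen 16 (rule 90): 11010010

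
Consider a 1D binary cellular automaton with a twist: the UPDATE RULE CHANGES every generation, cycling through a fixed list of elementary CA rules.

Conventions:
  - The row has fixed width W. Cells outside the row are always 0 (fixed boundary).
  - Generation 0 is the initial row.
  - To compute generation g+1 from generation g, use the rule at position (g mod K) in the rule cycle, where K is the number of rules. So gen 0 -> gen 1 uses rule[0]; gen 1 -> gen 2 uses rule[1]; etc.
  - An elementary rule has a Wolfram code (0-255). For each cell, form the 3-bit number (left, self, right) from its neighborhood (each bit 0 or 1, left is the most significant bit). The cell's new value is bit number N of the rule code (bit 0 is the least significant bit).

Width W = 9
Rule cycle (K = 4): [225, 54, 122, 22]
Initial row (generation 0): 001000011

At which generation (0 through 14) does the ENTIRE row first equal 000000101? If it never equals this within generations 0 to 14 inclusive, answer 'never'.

Answer: 7

Derivation:
Gen 0: 001000011
Gen 1 (rule 225): 100011001
Gen 2 (rule 54): 110100111
Gen 3 (rule 122): 111011101
Gen 4 (rule 22): 000000001
Gen 5 (rule 225): 111111100
Gen 6 (rule 54): 000000010
Gen 7 (rule 122): 000000101
Gen 8 (rule 22): 000001101
Gen 9 (rule 225): 111100110
Gen 10 (rule 54): 000011001
Gen 11 (rule 122): 000111110
Gen 12 (rule 22): 001000001
Gen 13 (rule 225): 100011100
Gen 14 (rule 54): 110100010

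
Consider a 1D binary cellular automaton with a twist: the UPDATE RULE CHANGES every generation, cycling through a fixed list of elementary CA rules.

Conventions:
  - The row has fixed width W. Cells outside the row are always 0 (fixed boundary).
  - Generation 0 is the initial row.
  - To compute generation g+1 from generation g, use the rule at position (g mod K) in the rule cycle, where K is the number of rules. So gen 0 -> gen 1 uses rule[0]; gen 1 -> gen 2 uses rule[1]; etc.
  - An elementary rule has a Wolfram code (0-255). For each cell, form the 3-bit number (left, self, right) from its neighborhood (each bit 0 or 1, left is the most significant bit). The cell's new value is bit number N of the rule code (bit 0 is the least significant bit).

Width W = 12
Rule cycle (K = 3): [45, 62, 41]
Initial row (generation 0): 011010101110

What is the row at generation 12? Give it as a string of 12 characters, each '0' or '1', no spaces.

Gen 0: 011010101110
Gen 1 (rule 45): 010111111000
Gen 2 (rule 62): 111100000100
Gen 3 (rule 41): 100001110001
Gen 4 (rule 45): 101101000101
Gen 5 (rule 62): 111011101111
Gen 6 (rule 41): 100110011000
Gen 7 (rule 45): 100100010011
Gen 8 (rule 62): 111110111110
Gen 9 (rule 41): 100001100000
Gen 10 (rule 45): 101101001111
Gen 11 (rule 62): 111011111000
Gen 12 (rule 41): 100110000011

Answer: 100110000011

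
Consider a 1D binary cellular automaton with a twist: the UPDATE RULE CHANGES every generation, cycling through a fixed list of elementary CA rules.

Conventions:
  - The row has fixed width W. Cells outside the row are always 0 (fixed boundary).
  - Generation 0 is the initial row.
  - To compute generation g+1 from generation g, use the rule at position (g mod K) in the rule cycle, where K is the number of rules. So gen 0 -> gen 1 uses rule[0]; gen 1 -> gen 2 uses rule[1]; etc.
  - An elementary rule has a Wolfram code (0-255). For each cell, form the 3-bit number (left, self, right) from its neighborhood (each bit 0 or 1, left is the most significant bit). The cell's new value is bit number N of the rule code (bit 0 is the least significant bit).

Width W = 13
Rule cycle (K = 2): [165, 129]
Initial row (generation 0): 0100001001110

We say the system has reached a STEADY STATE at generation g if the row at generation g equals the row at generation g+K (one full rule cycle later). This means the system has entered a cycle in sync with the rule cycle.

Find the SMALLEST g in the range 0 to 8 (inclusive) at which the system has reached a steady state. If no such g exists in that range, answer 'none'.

Answer: none

Derivation:
Gen 0: 0100001001110
Gen 1 (rule 165): 0101101000100
Gen 2 (rule 129): 0000000010001
Gen 3 (rule 165): 1111111010101
Gen 4 (rule 129): 0111110000000
Gen 5 (rule 165): 0011100111111
Gen 6 (rule 129): 1001000011110
Gen 7 (rule 165): 1001011001100
Gen 8 (rule 129): 0000000000001
Gen 9 (rule 165): 1111111111101
Gen 10 (rule 129): 0111111111000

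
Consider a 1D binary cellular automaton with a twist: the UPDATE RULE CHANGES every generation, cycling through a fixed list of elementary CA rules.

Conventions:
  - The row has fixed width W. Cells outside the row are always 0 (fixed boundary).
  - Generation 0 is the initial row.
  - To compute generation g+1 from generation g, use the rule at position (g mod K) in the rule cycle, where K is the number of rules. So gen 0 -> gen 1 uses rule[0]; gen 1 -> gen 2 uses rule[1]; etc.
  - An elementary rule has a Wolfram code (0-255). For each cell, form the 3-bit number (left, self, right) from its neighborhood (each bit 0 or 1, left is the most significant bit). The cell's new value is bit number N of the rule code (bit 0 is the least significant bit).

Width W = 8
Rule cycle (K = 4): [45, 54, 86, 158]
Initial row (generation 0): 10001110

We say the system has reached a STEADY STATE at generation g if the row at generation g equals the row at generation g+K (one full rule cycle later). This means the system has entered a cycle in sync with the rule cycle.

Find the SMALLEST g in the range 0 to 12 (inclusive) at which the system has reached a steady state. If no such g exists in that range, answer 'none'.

Gen 0: 10001110
Gen 1 (rule 45): 10101000
Gen 2 (rule 54): 11111100
Gen 3 (rule 86): 00000110
Gen 4 (rule 158): 00001101
Gen 5 (rule 45): 11101011
Gen 6 (rule 54): 00011100
Gen 7 (rule 86): 00100110
Gen 8 (rule 158): 01111101
Gen 9 (rule 45): 01000011
Gen 10 (rule 54): 11100100
Gen 11 (rule 86): 00111110
Gen 12 (rule 158): 01111101
Gen 13 (rule 45): 01000011
Gen 14 (rule 54): 11100100
Gen 15 (rule 86): 00111110
Gen 16 (rule 158): 01111101

Answer: 8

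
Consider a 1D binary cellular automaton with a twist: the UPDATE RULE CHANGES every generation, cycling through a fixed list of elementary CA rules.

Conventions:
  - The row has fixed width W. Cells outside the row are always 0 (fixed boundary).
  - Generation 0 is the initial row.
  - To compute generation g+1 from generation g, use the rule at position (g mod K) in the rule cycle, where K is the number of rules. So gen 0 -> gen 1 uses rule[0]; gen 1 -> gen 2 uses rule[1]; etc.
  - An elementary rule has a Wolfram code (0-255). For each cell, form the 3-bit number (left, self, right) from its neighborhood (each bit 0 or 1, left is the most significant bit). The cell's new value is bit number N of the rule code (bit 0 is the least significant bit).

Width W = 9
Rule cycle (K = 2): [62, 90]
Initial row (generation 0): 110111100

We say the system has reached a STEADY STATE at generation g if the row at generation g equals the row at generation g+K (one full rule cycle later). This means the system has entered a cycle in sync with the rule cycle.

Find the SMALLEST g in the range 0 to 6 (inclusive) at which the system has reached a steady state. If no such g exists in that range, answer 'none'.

Answer: none

Derivation:
Gen 0: 110111100
Gen 1 (rule 62): 101100010
Gen 2 (rule 90): 001110101
Gen 3 (rule 62): 011001111
Gen 4 (rule 90): 111111001
Gen 5 (rule 62): 100000111
Gen 6 (rule 90): 010001101
Gen 7 (rule 62): 111011011
Gen 8 (rule 90): 101011011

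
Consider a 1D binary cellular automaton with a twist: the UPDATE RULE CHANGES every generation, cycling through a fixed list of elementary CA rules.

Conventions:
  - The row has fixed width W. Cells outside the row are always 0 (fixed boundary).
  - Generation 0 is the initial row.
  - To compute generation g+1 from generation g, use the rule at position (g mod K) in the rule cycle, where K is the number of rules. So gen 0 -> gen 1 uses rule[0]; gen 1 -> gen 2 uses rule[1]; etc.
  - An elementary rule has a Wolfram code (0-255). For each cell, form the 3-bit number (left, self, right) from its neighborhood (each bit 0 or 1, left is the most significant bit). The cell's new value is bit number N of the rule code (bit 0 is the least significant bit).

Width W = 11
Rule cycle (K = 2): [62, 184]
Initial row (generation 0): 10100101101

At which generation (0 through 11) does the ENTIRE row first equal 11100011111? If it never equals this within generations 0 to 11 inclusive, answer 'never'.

Answer: 5

Derivation:
Gen 0: 10100101101
Gen 1 (rule 62): 11111111011
Gen 2 (rule 184): 11111110110
Gen 3 (rule 62): 10000001101
Gen 4 (rule 184): 01000001010
Gen 5 (rule 62): 11100011111
Gen 6 (rule 184): 11010011110
Gen 7 (rule 62): 10111110001
Gen 8 (rule 184): 01111101000
Gen 9 (rule 62): 11000011100
Gen 10 (rule 184): 10100011010
Gen 11 (rule 62): 11110110111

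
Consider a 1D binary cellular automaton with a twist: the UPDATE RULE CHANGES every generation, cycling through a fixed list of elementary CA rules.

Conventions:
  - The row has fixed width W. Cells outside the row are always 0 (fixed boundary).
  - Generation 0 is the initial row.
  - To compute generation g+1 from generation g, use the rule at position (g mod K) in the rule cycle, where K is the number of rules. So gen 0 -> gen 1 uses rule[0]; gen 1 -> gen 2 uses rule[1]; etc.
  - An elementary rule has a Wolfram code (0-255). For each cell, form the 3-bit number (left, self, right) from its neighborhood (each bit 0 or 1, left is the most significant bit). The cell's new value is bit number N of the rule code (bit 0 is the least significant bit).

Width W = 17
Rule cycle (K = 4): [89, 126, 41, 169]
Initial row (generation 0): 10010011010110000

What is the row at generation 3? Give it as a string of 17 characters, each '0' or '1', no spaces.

Gen 0: 10010011010110000
Gen 1 (rule 89): 01001011000111111
Gen 2 (rule 126): 11111111101100001
Gen 3 (rule 41): 10000000011001100

Answer: 10000000011001100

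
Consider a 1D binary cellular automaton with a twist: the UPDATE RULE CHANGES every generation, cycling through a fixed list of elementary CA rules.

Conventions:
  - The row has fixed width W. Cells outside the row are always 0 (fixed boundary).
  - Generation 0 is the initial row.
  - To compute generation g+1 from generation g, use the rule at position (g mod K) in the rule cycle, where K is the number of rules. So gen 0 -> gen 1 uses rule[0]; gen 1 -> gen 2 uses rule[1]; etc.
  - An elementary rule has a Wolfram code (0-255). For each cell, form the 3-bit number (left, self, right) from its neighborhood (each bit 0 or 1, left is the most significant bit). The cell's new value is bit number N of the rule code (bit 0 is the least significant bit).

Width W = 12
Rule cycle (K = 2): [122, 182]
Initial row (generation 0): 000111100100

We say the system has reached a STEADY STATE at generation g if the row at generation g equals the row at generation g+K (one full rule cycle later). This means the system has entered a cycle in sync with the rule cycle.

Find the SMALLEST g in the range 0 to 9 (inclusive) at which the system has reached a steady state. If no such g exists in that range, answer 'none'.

Answer: 5

Derivation:
Gen 0: 000111100100
Gen 1 (rule 122): 001100111010
Gen 2 (rule 182): 010011010111
Gen 3 (rule 122): 101111101101
Gen 4 (rule 182): 110111010011
Gen 5 (rule 122): 111101101111
Gen 6 (rule 182): 011010010110
Gen 7 (rule 122): 111101101111
Gen 8 (rule 182): 011010010110
Gen 9 (rule 122): 111101101111
Gen 10 (rule 182): 011010010110
Gen 11 (rule 122): 111101101111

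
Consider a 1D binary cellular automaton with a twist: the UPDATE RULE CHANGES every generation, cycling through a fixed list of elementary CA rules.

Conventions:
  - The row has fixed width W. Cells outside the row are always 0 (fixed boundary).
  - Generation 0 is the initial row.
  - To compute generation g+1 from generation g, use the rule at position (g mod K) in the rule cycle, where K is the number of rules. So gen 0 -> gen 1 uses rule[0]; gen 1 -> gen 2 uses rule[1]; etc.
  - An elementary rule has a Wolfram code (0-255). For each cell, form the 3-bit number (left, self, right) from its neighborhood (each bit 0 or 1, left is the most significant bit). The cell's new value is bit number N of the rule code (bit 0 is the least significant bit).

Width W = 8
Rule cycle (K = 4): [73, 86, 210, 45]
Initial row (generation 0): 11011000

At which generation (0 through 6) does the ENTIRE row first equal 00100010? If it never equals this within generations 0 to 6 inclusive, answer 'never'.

Gen 0: 11011000
Gen 1 (rule 73): 11011011
Gen 2 (rule 86): 01001001
Gen 3 (rule 210): 10110110
Gen 4 (rule 45): 11101100
Gen 5 (rule 73): 10101101
Gen 6 (rule 86): 10100101

Answer: never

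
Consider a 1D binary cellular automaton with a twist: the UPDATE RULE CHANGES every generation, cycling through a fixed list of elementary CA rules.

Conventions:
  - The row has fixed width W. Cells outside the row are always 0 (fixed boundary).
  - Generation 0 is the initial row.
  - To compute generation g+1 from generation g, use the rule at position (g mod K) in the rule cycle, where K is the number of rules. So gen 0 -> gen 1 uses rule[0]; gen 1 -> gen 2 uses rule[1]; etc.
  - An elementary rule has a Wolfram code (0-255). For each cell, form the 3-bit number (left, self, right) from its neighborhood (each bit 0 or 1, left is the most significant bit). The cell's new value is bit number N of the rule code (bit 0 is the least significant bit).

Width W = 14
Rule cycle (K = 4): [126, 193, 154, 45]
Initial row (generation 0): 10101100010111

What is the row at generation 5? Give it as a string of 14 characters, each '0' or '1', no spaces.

Gen 0: 10101100010111
Gen 1 (rule 126): 11111110111101
Gen 2 (rule 193): 01111110011100
Gen 3 (rule 154): 11111101111010
Gen 4 (rule 45): 10000011000110
Gen 5 (rule 126): 11000111101111

Answer: 11000111101111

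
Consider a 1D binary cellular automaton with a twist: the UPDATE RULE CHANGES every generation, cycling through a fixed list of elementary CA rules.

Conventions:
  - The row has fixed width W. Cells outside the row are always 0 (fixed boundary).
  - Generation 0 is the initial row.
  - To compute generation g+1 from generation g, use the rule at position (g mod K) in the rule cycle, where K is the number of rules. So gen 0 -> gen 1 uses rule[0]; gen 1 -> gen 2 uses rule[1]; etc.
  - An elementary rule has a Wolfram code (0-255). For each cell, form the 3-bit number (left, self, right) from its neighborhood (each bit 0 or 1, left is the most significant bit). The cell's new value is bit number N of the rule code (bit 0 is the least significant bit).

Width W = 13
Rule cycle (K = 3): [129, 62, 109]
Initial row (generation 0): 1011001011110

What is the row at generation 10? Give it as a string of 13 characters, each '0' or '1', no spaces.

Answer: 0111000000000

Derivation:
Gen 0: 1011001011110
Gen 1 (rule 129): 0000000001100
Gen 2 (rule 62): 0000000011010
Gen 3 (rule 109): 1111111011110
Gen 4 (rule 129): 0111110001100
Gen 5 (rule 62): 1100001011010
Gen 6 (rule 109): 1101101111110
Gen 7 (rule 129): 0000000111100
Gen 8 (rule 62): 0000001100010
Gen 9 (rule 109): 1111101101010
Gen 10 (rule 129): 0111000000000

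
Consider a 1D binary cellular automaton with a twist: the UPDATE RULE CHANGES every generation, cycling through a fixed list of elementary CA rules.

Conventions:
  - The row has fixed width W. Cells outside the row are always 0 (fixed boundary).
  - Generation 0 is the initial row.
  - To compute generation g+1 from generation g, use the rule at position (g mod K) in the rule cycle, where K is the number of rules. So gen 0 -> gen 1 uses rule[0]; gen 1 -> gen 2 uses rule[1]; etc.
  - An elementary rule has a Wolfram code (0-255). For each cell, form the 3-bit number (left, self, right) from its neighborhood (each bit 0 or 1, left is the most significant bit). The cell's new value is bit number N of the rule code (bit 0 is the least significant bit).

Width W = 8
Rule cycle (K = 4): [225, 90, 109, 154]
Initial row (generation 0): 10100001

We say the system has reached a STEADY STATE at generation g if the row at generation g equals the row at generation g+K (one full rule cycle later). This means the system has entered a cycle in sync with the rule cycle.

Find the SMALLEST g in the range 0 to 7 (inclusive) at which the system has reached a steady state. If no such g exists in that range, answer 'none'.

Gen 0: 10100001
Gen 1 (rule 225): 01001100
Gen 2 (rule 90): 10111110
Gen 3 (rule 109): 11100010
Gen 4 (rule 154): 11010101
Gen 5 (rule 225): 01101010
Gen 6 (rule 90): 11100001
Gen 7 (rule 109): 10101101
Gen 8 (rule 154): 00001000
Gen 9 (rule 225): 11100011
Gen 10 (rule 90): 10110111
Gen 11 (rule 109): 11111101

Answer: none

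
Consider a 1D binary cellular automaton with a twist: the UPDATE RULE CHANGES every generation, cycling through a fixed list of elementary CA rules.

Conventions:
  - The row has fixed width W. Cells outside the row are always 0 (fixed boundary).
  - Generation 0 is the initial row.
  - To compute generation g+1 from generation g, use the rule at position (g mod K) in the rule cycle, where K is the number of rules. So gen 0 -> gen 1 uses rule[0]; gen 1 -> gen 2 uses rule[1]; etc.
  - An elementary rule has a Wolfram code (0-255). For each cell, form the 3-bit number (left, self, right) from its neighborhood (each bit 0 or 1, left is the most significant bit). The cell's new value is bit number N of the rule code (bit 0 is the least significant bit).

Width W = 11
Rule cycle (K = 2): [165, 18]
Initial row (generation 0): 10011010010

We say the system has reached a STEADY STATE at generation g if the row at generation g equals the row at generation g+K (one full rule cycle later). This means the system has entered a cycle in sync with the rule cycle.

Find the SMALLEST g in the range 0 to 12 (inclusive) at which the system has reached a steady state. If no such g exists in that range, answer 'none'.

Answer: 12

Derivation:
Gen 0: 10011010010
Gen 1 (rule 165): 10000110010
Gen 2 (rule 18): 01001001101
Gen 3 (rule 165): 01001000011
Gen 4 (rule 18): 10110100100
Gen 5 (rule 165): 11001100101
Gen 6 (rule 18): 00110011000
Gen 7 (rule 165): 10000000011
Gen 8 (rule 18): 01000000100
Gen 9 (rule 165): 01011110101
Gen 10 (rule 18): 10000000000
Gen 11 (rule 165): 10111111111
Gen 12 (rule 18): 00000000000
Gen 13 (rule 165): 11111111111
Gen 14 (rule 18): 00000000000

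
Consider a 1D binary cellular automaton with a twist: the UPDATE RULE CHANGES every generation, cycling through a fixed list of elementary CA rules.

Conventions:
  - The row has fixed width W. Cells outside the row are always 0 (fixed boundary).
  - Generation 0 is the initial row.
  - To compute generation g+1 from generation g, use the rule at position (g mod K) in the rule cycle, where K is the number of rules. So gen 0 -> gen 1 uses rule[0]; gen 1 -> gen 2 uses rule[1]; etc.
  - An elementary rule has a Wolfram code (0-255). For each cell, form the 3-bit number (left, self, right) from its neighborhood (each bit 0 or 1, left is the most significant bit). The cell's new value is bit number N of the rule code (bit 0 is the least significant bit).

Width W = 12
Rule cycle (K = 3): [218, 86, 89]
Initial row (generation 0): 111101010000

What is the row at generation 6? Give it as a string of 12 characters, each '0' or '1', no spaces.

Answer: 001101100100

Derivation:
Gen 0: 111101010000
Gen 1 (rule 218): 111100001000
Gen 2 (rule 86): 000110011100
Gen 3 (rule 89): 110111010111
Gen 4 (rule 218): 110111000111
Gen 5 (rule 86): 010001101001
Gen 6 (rule 89): 001101100100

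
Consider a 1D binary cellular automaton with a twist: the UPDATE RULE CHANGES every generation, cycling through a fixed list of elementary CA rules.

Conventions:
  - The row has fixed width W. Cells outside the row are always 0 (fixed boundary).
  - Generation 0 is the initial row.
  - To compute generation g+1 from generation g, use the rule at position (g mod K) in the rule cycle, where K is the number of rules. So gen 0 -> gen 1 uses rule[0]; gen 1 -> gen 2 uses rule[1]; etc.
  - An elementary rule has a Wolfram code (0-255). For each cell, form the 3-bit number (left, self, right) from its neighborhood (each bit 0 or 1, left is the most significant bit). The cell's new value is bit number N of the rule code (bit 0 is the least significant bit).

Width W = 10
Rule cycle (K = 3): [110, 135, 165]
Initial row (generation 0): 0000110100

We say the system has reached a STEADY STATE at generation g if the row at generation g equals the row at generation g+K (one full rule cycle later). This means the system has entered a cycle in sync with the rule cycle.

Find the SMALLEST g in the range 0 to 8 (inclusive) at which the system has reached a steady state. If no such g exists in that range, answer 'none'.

Answer: none

Derivation:
Gen 0: 0000110100
Gen 1 (rule 110): 0001111100
Gen 2 (rule 135): 1110111001
Gen 3 (rule 165): 0101010001
Gen 4 (rule 110): 1111110011
Gen 5 (rule 135): 0111100100
Gen 6 (rule 165): 0011000101
Gen 7 (rule 110): 0111001111
Gen 8 (rule 135): 1010010110
Gen 9 (rule 165): 1110011000
Gen 10 (rule 110): 1010111000
Gen 11 (rule 135): 1010010011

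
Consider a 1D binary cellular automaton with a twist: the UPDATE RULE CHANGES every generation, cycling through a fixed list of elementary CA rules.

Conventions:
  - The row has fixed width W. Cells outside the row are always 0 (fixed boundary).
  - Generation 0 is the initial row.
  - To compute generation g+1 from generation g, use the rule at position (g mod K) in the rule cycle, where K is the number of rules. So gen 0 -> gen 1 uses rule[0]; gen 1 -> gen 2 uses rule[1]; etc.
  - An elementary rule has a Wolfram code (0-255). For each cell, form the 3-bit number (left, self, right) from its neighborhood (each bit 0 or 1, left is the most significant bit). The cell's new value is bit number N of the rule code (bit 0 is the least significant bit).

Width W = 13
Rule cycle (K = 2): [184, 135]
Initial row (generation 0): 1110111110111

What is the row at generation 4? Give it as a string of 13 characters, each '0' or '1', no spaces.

Gen 0: 1110111110111
Gen 1 (rule 184): 1101111101110
Gen 2 (rule 135): 0000111000100
Gen 3 (rule 184): 0000110100010
Gen 4 (rule 135): 1111000101110

Answer: 1111000101110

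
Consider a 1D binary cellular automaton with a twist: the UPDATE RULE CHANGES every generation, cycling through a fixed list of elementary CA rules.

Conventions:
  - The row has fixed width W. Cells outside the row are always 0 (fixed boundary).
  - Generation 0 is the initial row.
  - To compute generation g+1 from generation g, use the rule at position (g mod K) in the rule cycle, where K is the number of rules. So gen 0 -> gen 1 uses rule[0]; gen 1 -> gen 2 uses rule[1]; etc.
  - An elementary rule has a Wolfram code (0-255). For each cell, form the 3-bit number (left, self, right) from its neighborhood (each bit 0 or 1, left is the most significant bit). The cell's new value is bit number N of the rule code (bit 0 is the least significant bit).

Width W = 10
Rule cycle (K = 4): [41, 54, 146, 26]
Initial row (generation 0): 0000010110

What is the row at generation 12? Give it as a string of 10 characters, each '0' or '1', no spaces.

Gen 0: 0000010110
Gen 1 (rule 41): 1111001100
Gen 2 (rule 54): 0000110010
Gen 3 (rule 146): 0001001101
Gen 4 (rule 26): 0010111000
Gen 5 (rule 41): 1001100011
Gen 6 (rule 54): 1110010100
Gen 7 (rule 146): 0101100010
Gen 8 (rule 26): 1001010101
Gen 9 (rule 41): 0000101010
Gen 10 (rule 54): 0001111111
Gen 11 (rule 146): 0010111110
Gen 12 (rule 26): 0100100001

Answer: 0100100001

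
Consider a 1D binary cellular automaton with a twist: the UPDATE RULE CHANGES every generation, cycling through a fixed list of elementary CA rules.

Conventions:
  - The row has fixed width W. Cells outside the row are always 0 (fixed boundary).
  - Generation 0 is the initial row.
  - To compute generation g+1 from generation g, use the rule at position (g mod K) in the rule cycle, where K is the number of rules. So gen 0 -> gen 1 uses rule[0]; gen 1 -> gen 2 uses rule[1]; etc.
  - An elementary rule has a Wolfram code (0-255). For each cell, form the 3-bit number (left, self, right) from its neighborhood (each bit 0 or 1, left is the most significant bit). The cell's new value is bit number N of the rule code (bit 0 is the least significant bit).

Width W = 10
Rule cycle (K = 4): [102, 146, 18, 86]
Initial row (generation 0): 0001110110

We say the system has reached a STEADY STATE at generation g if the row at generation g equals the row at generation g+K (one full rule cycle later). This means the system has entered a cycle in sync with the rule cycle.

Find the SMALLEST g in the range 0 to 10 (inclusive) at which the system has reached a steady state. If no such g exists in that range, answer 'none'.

Answer: none

Derivation:
Gen 0: 0001110110
Gen 1 (rule 102): 0010011010
Gen 2 (rule 146): 0101100001
Gen 3 (rule 18): 1000010010
Gen 4 (rule 86): 1100111111
Gen 5 (rule 102): 0101000001
Gen 6 (rule 146): 1000100010
Gen 7 (rule 18): 0101010101
Gen 8 (rule 86): 1101010101
Gen 9 (rule 102): 0111111111
Gen 10 (rule 146): 1011111110
Gen 11 (rule 18): 0000000001
Gen 12 (rule 86): 0000000011
Gen 13 (rule 102): 0000000101
Gen 14 (rule 146): 0000001000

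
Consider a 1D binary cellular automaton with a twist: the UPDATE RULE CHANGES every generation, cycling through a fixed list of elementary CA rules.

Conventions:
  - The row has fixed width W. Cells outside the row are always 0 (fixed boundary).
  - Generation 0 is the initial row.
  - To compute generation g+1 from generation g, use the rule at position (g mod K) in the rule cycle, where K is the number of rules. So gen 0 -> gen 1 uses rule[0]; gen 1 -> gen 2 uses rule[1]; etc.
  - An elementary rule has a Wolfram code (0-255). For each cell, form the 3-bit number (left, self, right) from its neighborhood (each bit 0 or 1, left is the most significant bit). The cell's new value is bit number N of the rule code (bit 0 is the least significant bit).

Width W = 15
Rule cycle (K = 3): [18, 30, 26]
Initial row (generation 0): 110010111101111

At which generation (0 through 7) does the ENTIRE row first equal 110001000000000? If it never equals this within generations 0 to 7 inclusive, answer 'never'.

Gen 0: 110010111101111
Gen 1 (rule 18): 001100000000000
Gen 2 (rule 30): 011010000000000
Gen 3 (rule 26): 110001000000000
Gen 4 (rule 18): 001010100000000
Gen 5 (rule 30): 011010110000000
Gen 6 (rule 26): 110000101000000
Gen 7 (rule 18): 001001000100000

Answer: 3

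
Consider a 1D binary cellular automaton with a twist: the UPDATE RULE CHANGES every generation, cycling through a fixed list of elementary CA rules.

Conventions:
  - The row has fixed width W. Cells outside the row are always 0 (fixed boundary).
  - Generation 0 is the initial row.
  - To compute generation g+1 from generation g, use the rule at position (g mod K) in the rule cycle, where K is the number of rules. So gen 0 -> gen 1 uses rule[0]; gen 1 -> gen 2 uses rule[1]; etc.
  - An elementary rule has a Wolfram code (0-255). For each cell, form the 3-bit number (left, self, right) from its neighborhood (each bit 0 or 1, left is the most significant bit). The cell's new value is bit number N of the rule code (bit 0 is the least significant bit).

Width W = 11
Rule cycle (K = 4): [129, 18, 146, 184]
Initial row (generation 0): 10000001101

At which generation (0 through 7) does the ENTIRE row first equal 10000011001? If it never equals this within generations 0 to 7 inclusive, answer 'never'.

Answer: never

Derivation:
Gen 0: 10000001101
Gen 1 (rule 129): 00111100000
Gen 2 (rule 18): 01000010000
Gen 3 (rule 146): 10100101000
Gen 4 (rule 184): 01010010100
Gen 5 (rule 129): 00000000001
Gen 6 (rule 18): 00000000010
Gen 7 (rule 146): 00000000101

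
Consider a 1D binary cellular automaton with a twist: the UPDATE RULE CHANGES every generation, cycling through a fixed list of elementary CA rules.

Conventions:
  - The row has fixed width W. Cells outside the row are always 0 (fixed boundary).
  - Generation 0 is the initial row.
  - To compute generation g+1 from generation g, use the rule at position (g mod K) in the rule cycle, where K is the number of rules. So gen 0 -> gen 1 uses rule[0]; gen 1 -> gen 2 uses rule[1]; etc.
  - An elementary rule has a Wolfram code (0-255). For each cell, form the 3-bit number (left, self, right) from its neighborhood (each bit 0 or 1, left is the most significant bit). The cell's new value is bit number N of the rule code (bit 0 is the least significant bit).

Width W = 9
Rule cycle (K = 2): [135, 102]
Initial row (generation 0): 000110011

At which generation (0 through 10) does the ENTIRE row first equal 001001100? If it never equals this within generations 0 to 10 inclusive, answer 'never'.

Answer: 2

Derivation:
Gen 0: 000110011
Gen 1 (rule 135): 111000100
Gen 2 (rule 102): 001001100
Gen 3 (rule 135): 111010001
Gen 4 (rule 102): 001110011
Gen 5 (rule 135): 110100100
Gen 6 (rule 102): 011101100
Gen 7 (rule 135): 101000001
Gen 8 (rule 102): 111000011
Gen 9 (rule 135): 010011100
Gen 10 (rule 102): 110100100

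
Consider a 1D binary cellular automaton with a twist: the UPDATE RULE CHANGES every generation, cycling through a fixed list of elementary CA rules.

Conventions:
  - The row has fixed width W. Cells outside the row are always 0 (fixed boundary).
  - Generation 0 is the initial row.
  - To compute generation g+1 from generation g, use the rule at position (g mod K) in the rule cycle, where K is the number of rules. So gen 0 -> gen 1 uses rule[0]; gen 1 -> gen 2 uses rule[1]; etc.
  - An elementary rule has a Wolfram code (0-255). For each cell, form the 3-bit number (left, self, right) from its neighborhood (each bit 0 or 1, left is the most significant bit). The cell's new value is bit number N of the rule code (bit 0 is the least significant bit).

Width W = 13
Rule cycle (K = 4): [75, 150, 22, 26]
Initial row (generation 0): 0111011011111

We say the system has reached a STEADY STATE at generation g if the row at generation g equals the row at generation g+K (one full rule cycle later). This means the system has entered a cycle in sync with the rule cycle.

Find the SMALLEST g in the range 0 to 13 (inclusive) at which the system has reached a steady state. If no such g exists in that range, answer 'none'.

Answer: none

Derivation:
Gen 0: 0111011011111
Gen 1 (rule 75): 1101011010001
Gen 2 (rule 150): 0001000011011
Gen 3 (rule 22): 0011100100000
Gen 4 (rule 26): 0110011010000
Gen 5 (rule 75): 1110111000111
Gen 6 (rule 150): 0100010101010
Gen 7 (rule 22): 1110110101011
Gen 8 (rule 26): 1000100000010
Gen 9 (rule 75): 0011001111100
Gen 10 (rule 150): 0100110111010
Gen 11 (rule 22): 1111000000011
Gen 12 (rule 26): 1000100000110
Gen 13 (rule 75): 0011001111110
Gen 14 (rule 150): 0100110111101
Gen 15 (rule 22): 1111000000001
Gen 16 (rule 26): 1000100000010
Gen 17 (rule 75): 0011001111100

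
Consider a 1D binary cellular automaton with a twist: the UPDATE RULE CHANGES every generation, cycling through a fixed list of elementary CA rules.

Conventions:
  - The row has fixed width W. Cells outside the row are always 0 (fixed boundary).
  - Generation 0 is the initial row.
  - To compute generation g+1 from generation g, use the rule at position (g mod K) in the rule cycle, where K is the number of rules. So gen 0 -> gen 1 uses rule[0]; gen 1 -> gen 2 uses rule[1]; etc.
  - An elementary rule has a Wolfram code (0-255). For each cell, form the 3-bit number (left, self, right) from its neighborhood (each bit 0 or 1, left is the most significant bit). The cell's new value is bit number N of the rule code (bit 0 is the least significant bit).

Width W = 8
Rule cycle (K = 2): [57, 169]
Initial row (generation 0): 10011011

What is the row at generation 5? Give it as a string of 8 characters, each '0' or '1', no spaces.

Answer: 11001101

Derivation:
Gen 0: 10011011
Gen 1 (rule 57): 01010110
Gen 2 (rule 169): 00101100
Gen 3 (rule 57): 10011011
Gen 4 (rule 169): 00010110
Gen 5 (rule 57): 11001101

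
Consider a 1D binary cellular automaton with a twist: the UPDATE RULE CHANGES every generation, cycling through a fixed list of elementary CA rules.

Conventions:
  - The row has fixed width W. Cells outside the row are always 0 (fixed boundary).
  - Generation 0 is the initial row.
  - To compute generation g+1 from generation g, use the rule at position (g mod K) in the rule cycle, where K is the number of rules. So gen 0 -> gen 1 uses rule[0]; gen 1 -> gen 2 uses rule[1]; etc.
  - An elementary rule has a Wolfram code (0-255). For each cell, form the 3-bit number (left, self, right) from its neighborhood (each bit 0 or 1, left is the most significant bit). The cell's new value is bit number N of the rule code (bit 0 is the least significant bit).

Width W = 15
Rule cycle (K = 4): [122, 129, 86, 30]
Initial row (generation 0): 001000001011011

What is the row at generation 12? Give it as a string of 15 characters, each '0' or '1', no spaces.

Answer: 000111110001010

Derivation:
Gen 0: 001000001011011
Gen 1 (rule 122): 010100010111111
Gen 2 (rule 129): 000001000011110
Gen 3 (rule 86): 000011100100011
Gen 4 (rule 30): 000110011110110
Gen 5 (rule 122): 001111110011111
Gen 6 (rule 129): 100111100001110
Gen 7 (rule 86): 111000110010011
Gen 8 (rule 30): 100101101111110
Gen 9 (rule 122): 011011111000011
Gen 10 (rule 129): 000001110011000
Gen 11 (rule 86): 000010011101100
Gen 12 (rule 30): 000111110001010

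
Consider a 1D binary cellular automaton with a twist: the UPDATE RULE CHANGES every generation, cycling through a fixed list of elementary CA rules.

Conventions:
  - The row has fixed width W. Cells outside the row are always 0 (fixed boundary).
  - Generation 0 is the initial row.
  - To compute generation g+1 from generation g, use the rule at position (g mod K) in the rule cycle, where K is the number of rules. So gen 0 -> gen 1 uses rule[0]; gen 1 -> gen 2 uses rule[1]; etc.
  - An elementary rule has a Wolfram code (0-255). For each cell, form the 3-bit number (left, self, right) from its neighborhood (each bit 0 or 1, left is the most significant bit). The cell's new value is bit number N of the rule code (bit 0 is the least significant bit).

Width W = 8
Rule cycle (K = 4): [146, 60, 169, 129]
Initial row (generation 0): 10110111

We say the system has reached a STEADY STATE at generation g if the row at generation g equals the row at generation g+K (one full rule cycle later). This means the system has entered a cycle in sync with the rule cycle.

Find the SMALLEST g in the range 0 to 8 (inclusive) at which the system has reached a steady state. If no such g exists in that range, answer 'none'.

Answer: 4

Derivation:
Gen 0: 10110111
Gen 1 (rule 146): 00000010
Gen 2 (rule 60): 00000011
Gen 3 (rule 169): 11111010
Gen 4 (rule 129): 01110000
Gen 5 (rule 146): 10101000
Gen 6 (rule 60): 11111100
Gen 7 (rule 169): 11111001
Gen 8 (rule 129): 01110000
Gen 9 (rule 146): 10101000
Gen 10 (rule 60): 11111100
Gen 11 (rule 169): 11111001
Gen 12 (rule 129): 01110000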